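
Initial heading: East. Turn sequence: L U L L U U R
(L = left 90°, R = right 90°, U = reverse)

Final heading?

Answer: Final heading: East

Derivation:
Start: East
  L (left (90° counter-clockwise)) -> North
  U (U-turn (180°)) -> South
  L (left (90° counter-clockwise)) -> East
  L (left (90° counter-clockwise)) -> North
  U (U-turn (180°)) -> South
  U (U-turn (180°)) -> North
  R (right (90° clockwise)) -> East
Final: East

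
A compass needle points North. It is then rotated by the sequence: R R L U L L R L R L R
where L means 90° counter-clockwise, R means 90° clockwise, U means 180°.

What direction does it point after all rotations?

Start: North
  R (right (90° clockwise)) -> East
  R (right (90° clockwise)) -> South
  L (left (90° counter-clockwise)) -> East
  U (U-turn (180°)) -> West
  L (left (90° counter-clockwise)) -> South
  L (left (90° counter-clockwise)) -> East
  R (right (90° clockwise)) -> South
  L (left (90° counter-clockwise)) -> East
  R (right (90° clockwise)) -> South
  L (left (90° counter-clockwise)) -> East
  R (right (90° clockwise)) -> South
Final: South

Answer: Final heading: South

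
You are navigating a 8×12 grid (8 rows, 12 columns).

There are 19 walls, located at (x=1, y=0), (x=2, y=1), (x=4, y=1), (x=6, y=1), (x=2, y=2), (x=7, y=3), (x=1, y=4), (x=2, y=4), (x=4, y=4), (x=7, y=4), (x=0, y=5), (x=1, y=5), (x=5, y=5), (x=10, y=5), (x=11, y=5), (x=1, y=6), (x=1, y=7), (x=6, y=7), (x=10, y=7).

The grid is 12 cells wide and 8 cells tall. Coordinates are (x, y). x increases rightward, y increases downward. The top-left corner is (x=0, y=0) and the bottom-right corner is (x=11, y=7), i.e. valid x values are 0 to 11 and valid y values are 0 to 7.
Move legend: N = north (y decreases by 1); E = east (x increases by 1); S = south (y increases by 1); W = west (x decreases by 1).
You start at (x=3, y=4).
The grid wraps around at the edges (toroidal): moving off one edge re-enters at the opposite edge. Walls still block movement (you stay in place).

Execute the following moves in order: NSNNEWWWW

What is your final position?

Answer: Final position: (x=3, y=2)

Derivation:
Start: (x=3, y=4)
  N (north): (x=3, y=4) -> (x=3, y=3)
  S (south): (x=3, y=3) -> (x=3, y=4)
  N (north): (x=3, y=4) -> (x=3, y=3)
  N (north): (x=3, y=3) -> (x=3, y=2)
  E (east): (x=3, y=2) -> (x=4, y=2)
  W (west): (x=4, y=2) -> (x=3, y=2)
  [×3]W (west): blocked, stay at (x=3, y=2)
Final: (x=3, y=2)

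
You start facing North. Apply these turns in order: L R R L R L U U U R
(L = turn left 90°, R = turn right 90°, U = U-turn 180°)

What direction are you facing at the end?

Start: North
  L (left (90° counter-clockwise)) -> West
  R (right (90° clockwise)) -> North
  R (right (90° clockwise)) -> East
  L (left (90° counter-clockwise)) -> North
  R (right (90° clockwise)) -> East
  L (left (90° counter-clockwise)) -> North
  U (U-turn (180°)) -> South
  U (U-turn (180°)) -> North
  U (U-turn (180°)) -> South
  R (right (90° clockwise)) -> West
Final: West

Answer: Final heading: West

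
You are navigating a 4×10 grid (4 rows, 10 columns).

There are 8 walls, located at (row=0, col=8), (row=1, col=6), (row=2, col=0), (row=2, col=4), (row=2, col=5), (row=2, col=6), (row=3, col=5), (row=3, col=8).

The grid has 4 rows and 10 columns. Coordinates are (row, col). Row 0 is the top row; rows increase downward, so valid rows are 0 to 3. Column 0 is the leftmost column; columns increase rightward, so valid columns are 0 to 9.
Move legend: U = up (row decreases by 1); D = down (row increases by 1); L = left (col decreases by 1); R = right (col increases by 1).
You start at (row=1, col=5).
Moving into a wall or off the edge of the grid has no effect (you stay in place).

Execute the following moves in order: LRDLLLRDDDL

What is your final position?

Start: (row=1, col=5)
  L (left): (row=1, col=5) -> (row=1, col=4)
  R (right): (row=1, col=4) -> (row=1, col=5)
  D (down): blocked, stay at (row=1, col=5)
  L (left): (row=1, col=5) -> (row=1, col=4)
  L (left): (row=1, col=4) -> (row=1, col=3)
  L (left): (row=1, col=3) -> (row=1, col=2)
  R (right): (row=1, col=2) -> (row=1, col=3)
  D (down): (row=1, col=3) -> (row=2, col=3)
  D (down): (row=2, col=3) -> (row=3, col=3)
  D (down): blocked, stay at (row=3, col=3)
  L (left): (row=3, col=3) -> (row=3, col=2)
Final: (row=3, col=2)

Answer: Final position: (row=3, col=2)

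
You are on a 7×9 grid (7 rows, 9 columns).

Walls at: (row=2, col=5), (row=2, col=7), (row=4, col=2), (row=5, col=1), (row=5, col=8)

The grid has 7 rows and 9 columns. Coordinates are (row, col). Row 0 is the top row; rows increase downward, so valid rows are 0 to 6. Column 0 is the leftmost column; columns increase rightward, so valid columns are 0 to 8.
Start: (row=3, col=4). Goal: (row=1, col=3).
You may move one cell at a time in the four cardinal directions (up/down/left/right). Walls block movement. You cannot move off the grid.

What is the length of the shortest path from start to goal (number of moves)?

BFS from (row=3, col=4) until reaching (row=1, col=3):
  Distance 0: (row=3, col=4)
  Distance 1: (row=2, col=4), (row=3, col=3), (row=3, col=5), (row=4, col=4)
  Distance 2: (row=1, col=4), (row=2, col=3), (row=3, col=2), (row=3, col=6), (row=4, col=3), (row=4, col=5), (row=5, col=4)
  Distance 3: (row=0, col=4), (row=1, col=3), (row=1, col=5), (row=2, col=2), (row=2, col=6), (row=3, col=1), (row=3, col=7), (row=4, col=6), (row=5, col=3), (row=5, col=5), (row=6, col=4)  <- goal reached here
One shortest path (3 moves): (row=3, col=4) -> (row=3, col=3) -> (row=2, col=3) -> (row=1, col=3)

Answer: Shortest path length: 3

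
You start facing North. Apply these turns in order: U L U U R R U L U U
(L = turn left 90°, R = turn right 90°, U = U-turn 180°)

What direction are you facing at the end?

Answer: Final heading: North

Derivation:
Start: North
  U (U-turn (180°)) -> South
  L (left (90° counter-clockwise)) -> East
  U (U-turn (180°)) -> West
  U (U-turn (180°)) -> East
  R (right (90° clockwise)) -> South
  R (right (90° clockwise)) -> West
  U (U-turn (180°)) -> East
  L (left (90° counter-clockwise)) -> North
  U (U-turn (180°)) -> South
  U (U-turn (180°)) -> North
Final: North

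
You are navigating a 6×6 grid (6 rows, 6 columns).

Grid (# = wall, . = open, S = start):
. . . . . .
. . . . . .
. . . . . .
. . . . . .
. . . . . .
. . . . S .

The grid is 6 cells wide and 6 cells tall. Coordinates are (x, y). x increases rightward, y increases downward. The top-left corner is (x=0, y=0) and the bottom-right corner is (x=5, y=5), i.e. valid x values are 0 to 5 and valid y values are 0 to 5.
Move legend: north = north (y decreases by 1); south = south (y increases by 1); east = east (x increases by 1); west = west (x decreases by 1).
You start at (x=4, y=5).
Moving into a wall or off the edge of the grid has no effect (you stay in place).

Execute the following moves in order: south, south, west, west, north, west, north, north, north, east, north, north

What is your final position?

Start: (x=4, y=5)
  south (south): blocked, stay at (x=4, y=5)
  south (south): blocked, stay at (x=4, y=5)
  west (west): (x=4, y=5) -> (x=3, y=5)
  west (west): (x=3, y=5) -> (x=2, y=5)
  north (north): (x=2, y=5) -> (x=2, y=4)
  west (west): (x=2, y=4) -> (x=1, y=4)
  north (north): (x=1, y=4) -> (x=1, y=3)
  north (north): (x=1, y=3) -> (x=1, y=2)
  north (north): (x=1, y=2) -> (x=1, y=1)
  east (east): (x=1, y=1) -> (x=2, y=1)
  north (north): (x=2, y=1) -> (x=2, y=0)
  north (north): blocked, stay at (x=2, y=0)
Final: (x=2, y=0)

Answer: Final position: (x=2, y=0)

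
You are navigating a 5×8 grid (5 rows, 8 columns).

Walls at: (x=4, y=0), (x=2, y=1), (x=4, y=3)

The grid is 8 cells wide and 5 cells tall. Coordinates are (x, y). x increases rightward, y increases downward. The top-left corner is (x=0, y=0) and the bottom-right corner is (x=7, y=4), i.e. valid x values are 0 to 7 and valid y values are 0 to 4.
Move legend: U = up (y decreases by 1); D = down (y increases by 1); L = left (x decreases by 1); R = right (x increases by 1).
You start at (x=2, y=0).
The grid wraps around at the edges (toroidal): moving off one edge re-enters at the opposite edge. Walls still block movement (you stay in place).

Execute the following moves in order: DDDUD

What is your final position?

Start: (x=2, y=0)
  [×3]D (down): blocked, stay at (x=2, y=0)
  U (up): (x=2, y=0) -> (x=2, y=4)
  D (down): (x=2, y=4) -> (x=2, y=0)
Final: (x=2, y=0)

Answer: Final position: (x=2, y=0)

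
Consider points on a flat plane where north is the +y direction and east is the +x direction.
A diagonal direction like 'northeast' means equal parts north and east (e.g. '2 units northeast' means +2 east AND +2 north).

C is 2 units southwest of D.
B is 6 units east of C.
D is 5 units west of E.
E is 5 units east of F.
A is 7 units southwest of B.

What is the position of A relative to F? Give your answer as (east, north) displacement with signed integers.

Place F at the origin (east=0, north=0).
  E is 5 units east of F: delta (east=+5, north=+0); E at (east=5, north=0).
  D is 5 units west of E: delta (east=-5, north=+0); D at (east=0, north=0).
  C is 2 units southwest of D: delta (east=-2, north=-2); C at (east=-2, north=-2).
  B is 6 units east of C: delta (east=+6, north=+0); B at (east=4, north=-2).
  A is 7 units southwest of B: delta (east=-7, north=-7); A at (east=-3, north=-9).
Therefore A relative to F: (east=-3, north=-9).

Answer: A is at (east=-3, north=-9) relative to F.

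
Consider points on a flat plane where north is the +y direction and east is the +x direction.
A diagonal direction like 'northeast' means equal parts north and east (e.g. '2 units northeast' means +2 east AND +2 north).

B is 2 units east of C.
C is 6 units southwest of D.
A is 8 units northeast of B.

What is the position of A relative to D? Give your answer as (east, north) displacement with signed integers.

Answer: A is at (east=4, north=2) relative to D.

Derivation:
Place D at the origin (east=0, north=0).
  C is 6 units southwest of D: delta (east=-6, north=-6); C at (east=-6, north=-6).
  B is 2 units east of C: delta (east=+2, north=+0); B at (east=-4, north=-6).
  A is 8 units northeast of B: delta (east=+8, north=+8); A at (east=4, north=2).
Therefore A relative to D: (east=4, north=2).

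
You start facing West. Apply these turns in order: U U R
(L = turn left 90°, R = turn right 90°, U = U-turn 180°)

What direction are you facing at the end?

Answer: Final heading: North

Derivation:
Start: West
  U (U-turn (180°)) -> East
  U (U-turn (180°)) -> West
  R (right (90° clockwise)) -> North
Final: North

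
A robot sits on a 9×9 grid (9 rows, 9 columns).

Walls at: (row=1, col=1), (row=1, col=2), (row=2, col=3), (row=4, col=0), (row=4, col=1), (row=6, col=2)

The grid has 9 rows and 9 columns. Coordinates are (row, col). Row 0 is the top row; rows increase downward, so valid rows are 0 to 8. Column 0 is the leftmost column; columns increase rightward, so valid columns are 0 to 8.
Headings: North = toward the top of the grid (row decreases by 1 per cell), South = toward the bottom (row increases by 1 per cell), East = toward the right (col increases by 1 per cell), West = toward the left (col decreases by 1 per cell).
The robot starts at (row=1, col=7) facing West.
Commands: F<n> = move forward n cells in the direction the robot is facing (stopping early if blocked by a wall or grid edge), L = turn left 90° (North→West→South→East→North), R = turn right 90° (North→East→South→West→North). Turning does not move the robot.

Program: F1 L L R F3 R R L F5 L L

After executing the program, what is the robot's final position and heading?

Answer: Final position: (row=4, col=2), facing East

Derivation:
Start: (row=1, col=7), facing West
  F1: move forward 1, now at (row=1, col=6)
  L: turn left, now facing South
  L: turn left, now facing East
  R: turn right, now facing South
  F3: move forward 3, now at (row=4, col=6)
  R: turn right, now facing West
  R: turn right, now facing North
  L: turn left, now facing West
  F5: move forward 4/5 (blocked), now at (row=4, col=2)
  L: turn left, now facing South
  L: turn left, now facing East
Final: (row=4, col=2), facing East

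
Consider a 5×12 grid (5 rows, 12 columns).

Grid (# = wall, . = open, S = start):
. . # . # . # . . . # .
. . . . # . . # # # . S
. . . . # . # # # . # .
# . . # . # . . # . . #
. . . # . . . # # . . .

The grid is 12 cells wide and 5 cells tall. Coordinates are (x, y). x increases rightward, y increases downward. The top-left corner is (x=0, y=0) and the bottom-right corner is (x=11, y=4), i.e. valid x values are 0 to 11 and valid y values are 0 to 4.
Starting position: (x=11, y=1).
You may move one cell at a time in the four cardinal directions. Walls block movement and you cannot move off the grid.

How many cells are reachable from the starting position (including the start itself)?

BFS flood-fill from (x=11, y=1):
  Distance 0: (x=11, y=1)
  Distance 1: (x=11, y=0), (x=10, y=1), (x=11, y=2)
Total reachable: 4 (grid has 39 open cells total)

Answer: Reachable cells: 4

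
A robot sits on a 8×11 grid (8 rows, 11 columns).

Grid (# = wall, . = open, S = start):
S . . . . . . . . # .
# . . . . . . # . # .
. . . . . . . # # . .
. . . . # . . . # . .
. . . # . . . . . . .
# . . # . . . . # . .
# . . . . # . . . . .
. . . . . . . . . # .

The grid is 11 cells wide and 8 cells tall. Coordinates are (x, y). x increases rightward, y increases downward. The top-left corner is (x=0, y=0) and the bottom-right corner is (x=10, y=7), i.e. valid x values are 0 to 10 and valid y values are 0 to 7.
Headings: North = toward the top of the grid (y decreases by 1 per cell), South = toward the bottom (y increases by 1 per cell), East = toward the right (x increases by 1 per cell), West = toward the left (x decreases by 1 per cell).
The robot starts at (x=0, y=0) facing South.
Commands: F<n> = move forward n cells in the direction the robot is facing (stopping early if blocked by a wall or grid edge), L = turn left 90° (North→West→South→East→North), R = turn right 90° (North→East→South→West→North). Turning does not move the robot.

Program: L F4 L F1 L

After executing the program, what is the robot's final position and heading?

Answer: Final position: (x=4, y=0), facing West

Derivation:
Start: (x=0, y=0), facing South
  L: turn left, now facing East
  F4: move forward 4, now at (x=4, y=0)
  L: turn left, now facing North
  F1: move forward 0/1 (blocked), now at (x=4, y=0)
  L: turn left, now facing West
Final: (x=4, y=0), facing West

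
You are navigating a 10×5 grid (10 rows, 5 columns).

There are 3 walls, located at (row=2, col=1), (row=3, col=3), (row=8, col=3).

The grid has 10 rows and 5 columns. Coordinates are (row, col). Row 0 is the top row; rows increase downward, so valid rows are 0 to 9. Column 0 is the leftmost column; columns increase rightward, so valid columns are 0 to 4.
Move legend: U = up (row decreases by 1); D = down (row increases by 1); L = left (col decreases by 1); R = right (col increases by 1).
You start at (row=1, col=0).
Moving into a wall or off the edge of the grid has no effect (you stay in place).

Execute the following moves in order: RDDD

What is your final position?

Answer: Final position: (row=1, col=1)

Derivation:
Start: (row=1, col=0)
  R (right): (row=1, col=0) -> (row=1, col=1)
  [×3]D (down): blocked, stay at (row=1, col=1)
Final: (row=1, col=1)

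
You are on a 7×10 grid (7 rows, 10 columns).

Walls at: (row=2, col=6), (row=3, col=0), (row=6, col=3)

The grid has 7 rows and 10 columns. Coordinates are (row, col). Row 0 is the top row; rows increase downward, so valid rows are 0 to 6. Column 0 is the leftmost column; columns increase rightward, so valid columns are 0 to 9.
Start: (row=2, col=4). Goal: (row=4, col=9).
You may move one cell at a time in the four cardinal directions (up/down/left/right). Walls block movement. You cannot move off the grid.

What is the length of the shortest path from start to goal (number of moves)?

BFS from (row=2, col=4) until reaching (row=4, col=9):
  Distance 0: (row=2, col=4)
  Distance 1: (row=1, col=4), (row=2, col=3), (row=2, col=5), (row=3, col=4)
  Distance 2: (row=0, col=4), (row=1, col=3), (row=1, col=5), (row=2, col=2), (row=3, col=3), (row=3, col=5), (row=4, col=4)
  Distance 3: (row=0, col=3), (row=0, col=5), (row=1, col=2), (row=1, col=6), (row=2, col=1), (row=3, col=2), (row=3, col=6), (row=4, col=3), (row=4, col=5), (row=5, col=4)
  Distance 4: (row=0, col=2), (row=0, col=6), (row=1, col=1), (row=1, col=7), (row=2, col=0), (row=3, col=1), (row=3, col=7), (row=4, col=2), (row=4, col=6), (row=5, col=3), (row=5, col=5), (row=6, col=4)
  Distance 5: (row=0, col=1), (row=0, col=7), (row=1, col=0), (row=1, col=8), (row=2, col=7), (row=3, col=8), (row=4, col=1), (row=4, col=7), (row=5, col=2), (row=5, col=6), (row=6, col=5)
  Distance 6: (row=0, col=0), (row=0, col=8), (row=1, col=9), (row=2, col=8), (row=3, col=9), (row=4, col=0), (row=4, col=8), (row=5, col=1), (row=5, col=7), (row=6, col=2), (row=6, col=6)
  Distance 7: (row=0, col=9), (row=2, col=9), (row=4, col=9), (row=5, col=0), (row=5, col=8), (row=6, col=1), (row=6, col=7)  <- goal reached here
One shortest path (7 moves): (row=2, col=4) -> (row=2, col=5) -> (row=3, col=5) -> (row=3, col=6) -> (row=3, col=7) -> (row=3, col=8) -> (row=3, col=9) -> (row=4, col=9)

Answer: Shortest path length: 7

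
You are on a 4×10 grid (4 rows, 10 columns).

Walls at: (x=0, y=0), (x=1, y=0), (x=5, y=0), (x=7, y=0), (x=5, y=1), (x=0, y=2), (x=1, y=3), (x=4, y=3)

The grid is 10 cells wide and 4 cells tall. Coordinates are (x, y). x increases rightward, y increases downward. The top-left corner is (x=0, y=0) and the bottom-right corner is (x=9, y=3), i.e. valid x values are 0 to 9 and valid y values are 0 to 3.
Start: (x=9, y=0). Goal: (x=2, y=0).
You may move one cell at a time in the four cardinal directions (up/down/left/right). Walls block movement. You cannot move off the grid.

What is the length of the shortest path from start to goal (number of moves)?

Answer: Shortest path length: 11

Derivation:
BFS from (x=9, y=0) until reaching (x=2, y=0):
  Distance 0: (x=9, y=0)
  Distance 1: (x=8, y=0), (x=9, y=1)
  Distance 2: (x=8, y=1), (x=9, y=2)
  Distance 3: (x=7, y=1), (x=8, y=2), (x=9, y=3)
  Distance 4: (x=6, y=1), (x=7, y=2), (x=8, y=3)
  Distance 5: (x=6, y=0), (x=6, y=2), (x=7, y=3)
  Distance 6: (x=5, y=2), (x=6, y=3)
  Distance 7: (x=4, y=2), (x=5, y=3)
  Distance 8: (x=4, y=1), (x=3, y=2)
  Distance 9: (x=4, y=0), (x=3, y=1), (x=2, y=2), (x=3, y=3)
  Distance 10: (x=3, y=0), (x=2, y=1), (x=1, y=2), (x=2, y=3)
  Distance 11: (x=2, y=0), (x=1, y=1)  <- goal reached here
One shortest path (11 moves): (x=9, y=0) -> (x=8, y=0) -> (x=8, y=1) -> (x=7, y=1) -> (x=6, y=1) -> (x=6, y=2) -> (x=5, y=2) -> (x=4, y=2) -> (x=3, y=2) -> (x=2, y=2) -> (x=2, y=1) -> (x=2, y=0)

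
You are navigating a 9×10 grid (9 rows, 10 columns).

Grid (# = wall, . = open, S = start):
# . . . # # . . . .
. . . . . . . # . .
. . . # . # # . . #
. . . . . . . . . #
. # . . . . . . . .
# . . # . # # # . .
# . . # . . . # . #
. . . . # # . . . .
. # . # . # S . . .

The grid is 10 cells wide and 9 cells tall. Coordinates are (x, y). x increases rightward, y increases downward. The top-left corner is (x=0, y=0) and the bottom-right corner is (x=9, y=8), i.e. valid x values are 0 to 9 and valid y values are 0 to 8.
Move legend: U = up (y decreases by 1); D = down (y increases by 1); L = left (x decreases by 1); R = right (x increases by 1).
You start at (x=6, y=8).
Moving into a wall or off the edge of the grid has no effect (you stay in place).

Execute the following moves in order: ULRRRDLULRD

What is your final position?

Answer: Final position: (x=8, y=8)

Derivation:
Start: (x=6, y=8)
  U (up): (x=6, y=8) -> (x=6, y=7)
  L (left): blocked, stay at (x=6, y=7)
  R (right): (x=6, y=7) -> (x=7, y=7)
  R (right): (x=7, y=7) -> (x=8, y=7)
  R (right): (x=8, y=7) -> (x=9, y=7)
  D (down): (x=9, y=7) -> (x=9, y=8)
  L (left): (x=9, y=8) -> (x=8, y=8)
  U (up): (x=8, y=8) -> (x=8, y=7)
  L (left): (x=8, y=7) -> (x=7, y=7)
  R (right): (x=7, y=7) -> (x=8, y=7)
  D (down): (x=8, y=7) -> (x=8, y=8)
Final: (x=8, y=8)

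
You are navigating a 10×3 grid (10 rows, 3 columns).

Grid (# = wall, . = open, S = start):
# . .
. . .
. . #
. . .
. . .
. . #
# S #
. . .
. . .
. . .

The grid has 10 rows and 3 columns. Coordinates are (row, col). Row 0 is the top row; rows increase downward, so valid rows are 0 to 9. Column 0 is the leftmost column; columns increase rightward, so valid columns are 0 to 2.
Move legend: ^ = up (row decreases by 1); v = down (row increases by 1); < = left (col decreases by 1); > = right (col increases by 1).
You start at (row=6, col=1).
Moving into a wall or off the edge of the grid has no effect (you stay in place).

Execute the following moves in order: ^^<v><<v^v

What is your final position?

Answer: Final position: (row=5, col=0)

Derivation:
Start: (row=6, col=1)
  ^ (up): (row=6, col=1) -> (row=5, col=1)
  ^ (up): (row=5, col=1) -> (row=4, col=1)
  < (left): (row=4, col=1) -> (row=4, col=0)
  v (down): (row=4, col=0) -> (row=5, col=0)
  > (right): (row=5, col=0) -> (row=5, col=1)
  < (left): (row=5, col=1) -> (row=5, col=0)
  < (left): blocked, stay at (row=5, col=0)
  v (down): blocked, stay at (row=5, col=0)
  ^ (up): (row=5, col=0) -> (row=4, col=0)
  v (down): (row=4, col=0) -> (row=5, col=0)
Final: (row=5, col=0)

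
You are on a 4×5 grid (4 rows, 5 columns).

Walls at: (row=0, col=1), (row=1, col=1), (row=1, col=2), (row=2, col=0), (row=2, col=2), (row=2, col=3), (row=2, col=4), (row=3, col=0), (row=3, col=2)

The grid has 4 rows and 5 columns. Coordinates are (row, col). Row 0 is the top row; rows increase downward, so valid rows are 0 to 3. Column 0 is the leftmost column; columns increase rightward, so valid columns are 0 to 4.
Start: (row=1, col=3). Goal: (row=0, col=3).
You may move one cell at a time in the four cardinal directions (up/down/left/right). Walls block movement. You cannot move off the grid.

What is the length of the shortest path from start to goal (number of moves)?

BFS from (row=1, col=3) until reaching (row=0, col=3):
  Distance 0: (row=1, col=3)
  Distance 1: (row=0, col=3), (row=1, col=4)  <- goal reached here
One shortest path (1 moves): (row=1, col=3) -> (row=0, col=3)

Answer: Shortest path length: 1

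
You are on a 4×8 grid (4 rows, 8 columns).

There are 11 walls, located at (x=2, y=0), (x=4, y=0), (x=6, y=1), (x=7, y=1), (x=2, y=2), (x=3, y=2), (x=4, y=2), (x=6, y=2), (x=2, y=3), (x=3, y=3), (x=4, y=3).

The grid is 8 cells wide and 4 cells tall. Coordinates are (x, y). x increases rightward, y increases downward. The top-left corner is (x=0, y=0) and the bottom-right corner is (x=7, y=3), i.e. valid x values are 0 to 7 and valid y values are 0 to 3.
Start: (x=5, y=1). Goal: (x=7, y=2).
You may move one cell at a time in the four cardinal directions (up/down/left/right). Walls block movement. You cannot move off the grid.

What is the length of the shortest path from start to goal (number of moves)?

BFS from (x=5, y=1) until reaching (x=7, y=2):
  Distance 0: (x=5, y=1)
  Distance 1: (x=5, y=0), (x=4, y=1), (x=5, y=2)
  Distance 2: (x=6, y=0), (x=3, y=1), (x=5, y=3)
  Distance 3: (x=3, y=0), (x=7, y=0), (x=2, y=1), (x=6, y=3)
  Distance 4: (x=1, y=1), (x=7, y=3)
  Distance 5: (x=1, y=0), (x=0, y=1), (x=1, y=2), (x=7, y=2)  <- goal reached here
One shortest path (5 moves): (x=5, y=1) -> (x=5, y=2) -> (x=5, y=3) -> (x=6, y=3) -> (x=7, y=3) -> (x=7, y=2)

Answer: Shortest path length: 5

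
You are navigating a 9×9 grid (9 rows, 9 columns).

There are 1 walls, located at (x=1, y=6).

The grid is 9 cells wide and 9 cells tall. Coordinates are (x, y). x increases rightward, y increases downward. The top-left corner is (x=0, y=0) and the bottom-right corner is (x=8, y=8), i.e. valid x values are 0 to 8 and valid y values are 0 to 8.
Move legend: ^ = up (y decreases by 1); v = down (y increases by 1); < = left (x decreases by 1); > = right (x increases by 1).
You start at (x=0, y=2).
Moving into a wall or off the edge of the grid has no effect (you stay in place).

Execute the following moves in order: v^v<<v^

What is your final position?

Answer: Final position: (x=0, y=3)

Derivation:
Start: (x=0, y=2)
  v (down): (x=0, y=2) -> (x=0, y=3)
  ^ (up): (x=0, y=3) -> (x=0, y=2)
  v (down): (x=0, y=2) -> (x=0, y=3)
  < (left): blocked, stay at (x=0, y=3)
  < (left): blocked, stay at (x=0, y=3)
  v (down): (x=0, y=3) -> (x=0, y=4)
  ^ (up): (x=0, y=4) -> (x=0, y=3)
Final: (x=0, y=3)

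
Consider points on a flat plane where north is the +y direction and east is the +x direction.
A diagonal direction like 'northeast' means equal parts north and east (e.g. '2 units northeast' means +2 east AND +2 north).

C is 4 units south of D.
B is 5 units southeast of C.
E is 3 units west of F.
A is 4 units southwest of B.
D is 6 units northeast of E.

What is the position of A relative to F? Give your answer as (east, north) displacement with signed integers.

Answer: A is at (east=4, north=-7) relative to F.

Derivation:
Place F at the origin (east=0, north=0).
  E is 3 units west of F: delta (east=-3, north=+0); E at (east=-3, north=0).
  D is 6 units northeast of E: delta (east=+6, north=+6); D at (east=3, north=6).
  C is 4 units south of D: delta (east=+0, north=-4); C at (east=3, north=2).
  B is 5 units southeast of C: delta (east=+5, north=-5); B at (east=8, north=-3).
  A is 4 units southwest of B: delta (east=-4, north=-4); A at (east=4, north=-7).
Therefore A relative to F: (east=4, north=-7).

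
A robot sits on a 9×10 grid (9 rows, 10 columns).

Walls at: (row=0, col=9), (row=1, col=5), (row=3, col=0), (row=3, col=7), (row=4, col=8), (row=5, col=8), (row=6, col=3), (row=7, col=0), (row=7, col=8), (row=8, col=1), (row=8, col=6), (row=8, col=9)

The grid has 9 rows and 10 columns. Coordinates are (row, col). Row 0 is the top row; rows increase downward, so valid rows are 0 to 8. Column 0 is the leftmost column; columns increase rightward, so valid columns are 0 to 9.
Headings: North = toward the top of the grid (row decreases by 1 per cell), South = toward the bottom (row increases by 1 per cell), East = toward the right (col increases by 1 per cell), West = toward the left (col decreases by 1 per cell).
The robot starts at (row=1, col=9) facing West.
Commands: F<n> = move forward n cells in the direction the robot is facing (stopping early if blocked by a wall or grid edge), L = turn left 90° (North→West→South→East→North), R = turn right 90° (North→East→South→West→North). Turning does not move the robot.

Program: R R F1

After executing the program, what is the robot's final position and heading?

Answer: Final position: (row=1, col=9), facing East

Derivation:
Start: (row=1, col=9), facing West
  R: turn right, now facing North
  R: turn right, now facing East
  F1: move forward 0/1 (blocked), now at (row=1, col=9)
Final: (row=1, col=9), facing East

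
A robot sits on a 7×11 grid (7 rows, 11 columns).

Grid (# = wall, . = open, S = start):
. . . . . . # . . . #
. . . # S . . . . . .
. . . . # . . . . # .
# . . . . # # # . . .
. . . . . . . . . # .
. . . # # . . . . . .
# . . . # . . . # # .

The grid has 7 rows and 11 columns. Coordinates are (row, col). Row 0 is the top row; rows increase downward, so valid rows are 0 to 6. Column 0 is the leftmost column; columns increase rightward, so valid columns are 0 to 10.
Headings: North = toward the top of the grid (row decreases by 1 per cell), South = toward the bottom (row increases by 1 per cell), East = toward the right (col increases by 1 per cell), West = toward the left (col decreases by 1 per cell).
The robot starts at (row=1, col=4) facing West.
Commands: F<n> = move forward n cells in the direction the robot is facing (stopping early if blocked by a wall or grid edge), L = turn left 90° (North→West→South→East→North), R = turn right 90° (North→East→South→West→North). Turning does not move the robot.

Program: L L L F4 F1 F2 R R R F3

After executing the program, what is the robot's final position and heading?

Answer: Final position: (row=0, col=1), facing West

Derivation:
Start: (row=1, col=4), facing West
  L: turn left, now facing South
  L: turn left, now facing East
  L: turn left, now facing North
  F4: move forward 1/4 (blocked), now at (row=0, col=4)
  F1: move forward 0/1 (blocked), now at (row=0, col=4)
  F2: move forward 0/2 (blocked), now at (row=0, col=4)
  R: turn right, now facing East
  R: turn right, now facing South
  R: turn right, now facing West
  F3: move forward 3, now at (row=0, col=1)
Final: (row=0, col=1), facing West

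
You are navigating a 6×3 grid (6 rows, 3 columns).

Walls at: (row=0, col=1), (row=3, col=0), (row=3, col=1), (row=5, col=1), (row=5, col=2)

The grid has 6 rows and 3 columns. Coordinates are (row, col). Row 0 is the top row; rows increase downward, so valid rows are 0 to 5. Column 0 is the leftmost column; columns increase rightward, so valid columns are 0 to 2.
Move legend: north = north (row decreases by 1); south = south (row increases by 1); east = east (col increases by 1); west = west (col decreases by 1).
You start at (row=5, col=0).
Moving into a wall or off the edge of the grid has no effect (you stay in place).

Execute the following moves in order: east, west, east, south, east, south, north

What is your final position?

Start: (row=5, col=0)
  east (east): blocked, stay at (row=5, col=0)
  west (west): blocked, stay at (row=5, col=0)
  east (east): blocked, stay at (row=5, col=0)
  south (south): blocked, stay at (row=5, col=0)
  east (east): blocked, stay at (row=5, col=0)
  south (south): blocked, stay at (row=5, col=0)
  north (north): (row=5, col=0) -> (row=4, col=0)
Final: (row=4, col=0)

Answer: Final position: (row=4, col=0)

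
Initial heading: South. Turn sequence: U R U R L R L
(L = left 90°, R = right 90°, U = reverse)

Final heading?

Answer: Final heading: West

Derivation:
Start: South
  U (U-turn (180°)) -> North
  R (right (90° clockwise)) -> East
  U (U-turn (180°)) -> West
  R (right (90° clockwise)) -> North
  L (left (90° counter-clockwise)) -> West
  R (right (90° clockwise)) -> North
  L (left (90° counter-clockwise)) -> West
Final: West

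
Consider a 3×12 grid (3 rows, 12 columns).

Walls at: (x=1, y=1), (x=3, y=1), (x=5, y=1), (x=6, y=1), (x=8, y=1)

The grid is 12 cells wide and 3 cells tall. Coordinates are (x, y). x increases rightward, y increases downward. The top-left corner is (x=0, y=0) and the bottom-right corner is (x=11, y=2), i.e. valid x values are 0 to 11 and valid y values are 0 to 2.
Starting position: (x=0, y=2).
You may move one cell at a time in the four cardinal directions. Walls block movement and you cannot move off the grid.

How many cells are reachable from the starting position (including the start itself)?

Answer: Reachable cells: 31

Derivation:
BFS flood-fill from (x=0, y=2):
  Distance 0: (x=0, y=2)
  Distance 1: (x=0, y=1), (x=1, y=2)
  Distance 2: (x=0, y=0), (x=2, y=2)
  Distance 3: (x=1, y=0), (x=2, y=1), (x=3, y=2)
  Distance 4: (x=2, y=0), (x=4, y=2)
  Distance 5: (x=3, y=0), (x=4, y=1), (x=5, y=2)
  Distance 6: (x=4, y=0), (x=6, y=2)
  Distance 7: (x=5, y=0), (x=7, y=2)
  Distance 8: (x=6, y=0), (x=7, y=1), (x=8, y=2)
  Distance 9: (x=7, y=0), (x=9, y=2)
  Distance 10: (x=8, y=0), (x=9, y=1), (x=10, y=2)
  Distance 11: (x=9, y=0), (x=10, y=1), (x=11, y=2)
  Distance 12: (x=10, y=0), (x=11, y=1)
  Distance 13: (x=11, y=0)
Total reachable: 31 (grid has 31 open cells total)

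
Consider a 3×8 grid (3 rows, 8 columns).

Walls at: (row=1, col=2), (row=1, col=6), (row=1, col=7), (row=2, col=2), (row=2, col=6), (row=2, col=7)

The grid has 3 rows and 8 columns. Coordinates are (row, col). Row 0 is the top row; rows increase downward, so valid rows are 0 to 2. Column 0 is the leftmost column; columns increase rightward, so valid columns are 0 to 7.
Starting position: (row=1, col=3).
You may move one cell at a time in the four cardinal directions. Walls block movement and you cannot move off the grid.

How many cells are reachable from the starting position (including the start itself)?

Answer: Reachable cells: 18

Derivation:
BFS flood-fill from (row=1, col=3):
  Distance 0: (row=1, col=3)
  Distance 1: (row=0, col=3), (row=1, col=4), (row=2, col=3)
  Distance 2: (row=0, col=2), (row=0, col=4), (row=1, col=5), (row=2, col=4)
  Distance 3: (row=0, col=1), (row=0, col=5), (row=2, col=5)
  Distance 4: (row=0, col=0), (row=0, col=6), (row=1, col=1)
  Distance 5: (row=0, col=7), (row=1, col=0), (row=2, col=1)
  Distance 6: (row=2, col=0)
Total reachable: 18 (grid has 18 open cells total)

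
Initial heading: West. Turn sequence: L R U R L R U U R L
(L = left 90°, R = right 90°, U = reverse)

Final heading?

Answer: Final heading: South

Derivation:
Start: West
  L (left (90° counter-clockwise)) -> South
  R (right (90° clockwise)) -> West
  U (U-turn (180°)) -> East
  R (right (90° clockwise)) -> South
  L (left (90° counter-clockwise)) -> East
  R (right (90° clockwise)) -> South
  U (U-turn (180°)) -> North
  U (U-turn (180°)) -> South
  R (right (90° clockwise)) -> West
  L (left (90° counter-clockwise)) -> South
Final: South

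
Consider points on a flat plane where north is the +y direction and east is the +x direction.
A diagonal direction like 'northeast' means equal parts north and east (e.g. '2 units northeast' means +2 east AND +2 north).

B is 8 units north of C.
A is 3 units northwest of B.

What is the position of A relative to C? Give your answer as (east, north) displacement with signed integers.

Answer: A is at (east=-3, north=11) relative to C.

Derivation:
Place C at the origin (east=0, north=0).
  B is 8 units north of C: delta (east=+0, north=+8); B at (east=0, north=8).
  A is 3 units northwest of B: delta (east=-3, north=+3); A at (east=-3, north=11).
Therefore A relative to C: (east=-3, north=11).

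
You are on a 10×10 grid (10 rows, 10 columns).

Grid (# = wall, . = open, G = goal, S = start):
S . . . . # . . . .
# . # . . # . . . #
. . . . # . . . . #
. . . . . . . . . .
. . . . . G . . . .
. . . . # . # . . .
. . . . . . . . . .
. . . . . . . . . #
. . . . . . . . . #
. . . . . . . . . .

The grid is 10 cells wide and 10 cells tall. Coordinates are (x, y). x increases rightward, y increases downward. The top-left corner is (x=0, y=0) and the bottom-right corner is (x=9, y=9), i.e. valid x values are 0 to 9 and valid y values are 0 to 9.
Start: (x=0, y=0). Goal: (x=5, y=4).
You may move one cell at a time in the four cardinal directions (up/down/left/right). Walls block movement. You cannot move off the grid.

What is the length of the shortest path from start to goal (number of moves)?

BFS from (x=0, y=0) until reaching (x=5, y=4):
  Distance 0: (x=0, y=0)
  Distance 1: (x=1, y=0)
  Distance 2: (x=2, y=0), (x=1, y=1)
  Distance 3: (x=3, y=0), (x=1, y=2)
  Distance 4: (x=4, y=0), (x=3, y=1), (x=0, y=2), (x=2, y=2), (x=1, y=3)
  Distance 5: (x=4, y=1), (x=3, y=2), (x=0, y=3), (x=2, y=3), (x=1, y=4)
  Distance 6: (x=3, y=3), (x=0, y=4), (x=2, y=4), (x=1, y=5)
  Distance 7: (x=4, y=3), (x=3, y=4), (x=0, y=5), (x=2, y=5), (x=1, y=6)
  Distance 8: (x=5, y=3), (x=4, y=4), (x=3, y=5), (x=0, y=6), (x=2, y=6), (x=1, y=7)
  Distance 9: (x=5, y=2), (x=6, y=3), (x=5, y=4), (x=3, y=6), (x=0, y=7), (x=2, y=7), (x=1, y=8)  <- goal reached here
One shortest path (9 moves): (x=0, y=0) -> (x=1, y=0) -> (x=2, y=0) -> (x=3, y=0) -> (x=3, y=1) -> (x=3, y=2) -> (x=3, y=3) -> (x=4, y=3) -> (x=5, y=3) -> (x=5, y=4)

Answer: Shortest path length: 9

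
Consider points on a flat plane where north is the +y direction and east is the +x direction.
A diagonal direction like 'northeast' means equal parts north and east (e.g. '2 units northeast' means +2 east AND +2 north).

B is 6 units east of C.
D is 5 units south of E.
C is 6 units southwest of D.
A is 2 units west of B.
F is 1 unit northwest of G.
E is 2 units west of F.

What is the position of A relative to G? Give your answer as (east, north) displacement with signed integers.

Place G at the origin (east=0, north=0).
  F is 1 unit northwest of G: delta (east=-1, north=+1); F at (east=-1, north=1).
  E is 2 units west of F: delta (east=-2, north=+0); E at (east=-3, north=1).
  D is 5 units south of E: delta (east=+0, north=-5); D at (east=-3, north=-4).
  C is 6 units southwest of D: delta (east=-6, north=-6); C at (east=-9, north=-10).
  B is 6 units east of C: delta (east=+6, north=+0); B at (east=-3, north=-10).
  A is 2 units west of B: delta (east=-2, north=+0); A at (east=-5, north=-10).
Therefore A relative to G: (east=-5, north=-10).

Answer: A is at (east=-5, north=-10) relative to G.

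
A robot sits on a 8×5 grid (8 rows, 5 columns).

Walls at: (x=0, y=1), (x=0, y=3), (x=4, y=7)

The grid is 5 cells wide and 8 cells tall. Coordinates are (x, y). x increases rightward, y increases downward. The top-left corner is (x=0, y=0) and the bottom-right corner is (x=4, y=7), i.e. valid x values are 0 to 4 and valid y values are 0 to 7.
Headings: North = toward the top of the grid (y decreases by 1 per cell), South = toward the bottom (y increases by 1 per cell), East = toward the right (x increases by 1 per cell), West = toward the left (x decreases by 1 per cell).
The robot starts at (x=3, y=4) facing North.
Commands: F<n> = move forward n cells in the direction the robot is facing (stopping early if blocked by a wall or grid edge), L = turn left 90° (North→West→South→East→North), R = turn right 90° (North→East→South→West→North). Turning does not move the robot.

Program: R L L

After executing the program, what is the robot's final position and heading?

Start: (x=3, y=4), facing North
  R: turn right, now facing East
  L: turn left, now facing North
  L: turn left, now facing West
Final: (x=3, y=4), facing West

Answer: Final position: (x=3, y=4), facing West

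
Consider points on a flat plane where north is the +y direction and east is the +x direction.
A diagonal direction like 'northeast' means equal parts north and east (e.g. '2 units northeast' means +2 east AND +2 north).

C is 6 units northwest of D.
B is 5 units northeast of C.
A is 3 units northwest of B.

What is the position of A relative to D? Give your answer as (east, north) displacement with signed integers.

Place D at the origin (east=0, north=0).
  C is 6 units northwest of D: delta (east=-6, north=+6); C at (east=-6, north=6).
  B is 5 units northeast of C: delta (east=+5, north=+5); B at (east=-1, north=11).
  A is 3 units northwest of B: delta (east=-3, north=+3); A at (east=-4, north=14).
Therefore A relative to D: (east=-4, north=14).

Answer: A is at (east=-4, north=14) relative to D.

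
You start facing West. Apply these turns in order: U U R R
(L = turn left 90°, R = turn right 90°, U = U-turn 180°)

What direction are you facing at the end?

Start: West
  U (U-turn (180°)) -> East
  U (U-turn (180°)) -> West
  R (right (90° clockwise)) -> North
  R (right (90° clockwise)) -> East
Final: East

Answer: Final heading: East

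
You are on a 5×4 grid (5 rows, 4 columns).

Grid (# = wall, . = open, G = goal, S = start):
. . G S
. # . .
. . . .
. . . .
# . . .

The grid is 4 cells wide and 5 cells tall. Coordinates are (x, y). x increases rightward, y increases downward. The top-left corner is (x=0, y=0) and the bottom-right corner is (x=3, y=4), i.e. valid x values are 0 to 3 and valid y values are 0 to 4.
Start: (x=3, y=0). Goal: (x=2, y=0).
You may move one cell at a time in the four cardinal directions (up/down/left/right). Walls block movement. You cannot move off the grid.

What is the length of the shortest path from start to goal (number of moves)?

Answer: Shortest path length: 1

Derivation:
BFS from (x=3, y=0) until reaching (x=2, y=0):
  Distance 0: (x=3, y=0)
  Distance 1: (x=2, y=0), (x=3, y=1)  <- goal reached here
One shortest path (1 moves): (x=3, y=0) -> (x=2, y=0)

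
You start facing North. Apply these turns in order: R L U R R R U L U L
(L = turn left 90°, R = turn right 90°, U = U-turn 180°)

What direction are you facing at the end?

Start: North
  R (right (90° clockwise)) -> East
  L (left (90° counter-clockwise)) -> North
  U (U-turn (180°)) -> South
  R (right (90° clockwise)) -> West
  R (right (90° clockwise)) -> North
  R (right (90° clockwise)) -> East
  U (U-turn (180°)) -> West
  L (left (90° counter-clockwise)) -> South
  U (U-turn (180°)) -> North
  L (left (90° counter-clockwise)) -> West
Final: West

Answer: Final heading: West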